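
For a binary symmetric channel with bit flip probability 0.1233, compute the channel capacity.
0.4612 bits

For a binary symmetric channel (BSC) with error probability p:
Capacity C = 1 - H(p) bits per symbol

where H(p) = -p log₂(p) - (1-p) log₂(1-p) is the binary entropy function.

H(0.1233) = 0.5388 bits
C = 1 - 0.5388 = 0.4612 bits per symbol

This means we can reliably transmit up to 0.4612 bits of information per channel use.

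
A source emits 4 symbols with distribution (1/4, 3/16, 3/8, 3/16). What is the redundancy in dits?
0.0192 dits

Redundancy measures how far a source is from maximum entropy:
R = H_max - H(X)

Maximum entropy for 4 symbols: H_max = log_10(4) = 0.6021 dits
Actual entropy: H(X) = 0.5829 dits
Redundancy: R = 0.6021 - 0.5829 = 0.0192 dits

This redundancy represents potential for compression: the source could be compressed by 0.0192 dits per symbol.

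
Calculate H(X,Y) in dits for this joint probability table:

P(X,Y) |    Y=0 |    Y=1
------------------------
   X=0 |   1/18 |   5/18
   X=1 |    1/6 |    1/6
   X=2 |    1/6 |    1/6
0.7430 dits

Joint entropy is H(X,Y) = -Σ_{x,y} p(x,y) log p(x,y).

Summing over all non-zero entries:
H(X,Y) = -[1/18·log_10(1/18) + 5/18·log_10(5/18) + 1/6·log_10(1/6) + 1/6·log_10(1/6) + 1/6·log_10(1/6) + 1/6·log_10(1/6)]
H(X,Y) = 0.7430 dits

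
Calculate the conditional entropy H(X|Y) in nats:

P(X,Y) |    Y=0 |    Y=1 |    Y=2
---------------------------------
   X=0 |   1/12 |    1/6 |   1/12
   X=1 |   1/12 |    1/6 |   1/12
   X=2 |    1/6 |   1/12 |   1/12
1.0608 nats

Using the chain rule: H(X|Y) = H(X,Y) - H(Y)

First, compute H(X,Y) = 2.1383 nats

Marginal P(Y) = (1/3, 5/12, 1/4)
H(Y) = 1.0776 nats

H(X|Y) = H(X,Y) - H(Y) = 2.1383 - 1.0776 = 1.0608 nats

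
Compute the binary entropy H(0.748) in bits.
0.8144 bits

The binary entropy function is:
H(p) = -p log(p) - (1-p) log(1-p)

H(0.748) = -0.748 × log_2(0.748) - 0.252 × log_2(0.252)
H(0.748) = 0.8144 bits

Note: Binary entropy is maximized at p=0.5 (H=1 bit) and minimized at p=0 or p=1 (H=0).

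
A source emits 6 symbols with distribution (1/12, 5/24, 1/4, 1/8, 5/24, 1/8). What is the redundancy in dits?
0.0281 dits

Redundancy measures how far a source is from maximum entropy:
R = H_max - H(X)

Maximum entropy for 6 symbols: H_max = log_10(6) = 0.7782 dits
Actual entropy: H(X) = 0.7501 dits
Redundancy: R = 0.7782 - 0.7501 = 0.0281 dits

This redundancy represents potential for compression: the source could be compressed by 0.0281 dits per symbol.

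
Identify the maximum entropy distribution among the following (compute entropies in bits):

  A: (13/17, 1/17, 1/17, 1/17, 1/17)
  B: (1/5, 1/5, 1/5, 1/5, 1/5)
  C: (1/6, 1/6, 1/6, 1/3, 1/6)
B

For a discrete distribution over n outcomes, entropy is maximized by the uniform distribution.

Computing entropies:
H(A) = 1.2577 bits
H(B) = 2.3219 bits
H(C) = 2.2516 bits

The uniform distribution (where all probabilities equal 1/5) achieves the maximum entropy of log_2(5) = 2.3219 bits.

Distribution B has the highest entropy.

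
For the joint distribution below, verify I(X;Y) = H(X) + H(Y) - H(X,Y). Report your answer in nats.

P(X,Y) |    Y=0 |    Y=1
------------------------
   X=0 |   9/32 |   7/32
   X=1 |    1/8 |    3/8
I(X;Y) = 0.0516 nats

Mutual information has multiple equivalent forms:
- I(X;Y) = H(X) - H(X|Y)
- I(X;Y) = H(Y) - H(Y|X)
- I(X;Y) = H(X) + H(Y) - H(X,Y)

Computing all quantities:
H(X) = 0.6931, H(Y) = 0.6755, H(X,Y) = 1.3170
H(X|Y) = 0.6415, H(Y|X) = 0.6238

Verification:
H(X) - H(X|Y) = 0.6931 - 0.6415 = 0.0516
H(Y) - H(Y|X) = 0.6755 - 0.6238 = 0.0516
H(X) + H(Y) - H(X,Y) = 0.6931 + 0.6755 - 1.3170 = 0.0516

All forms give I(X;Y) = 0.0516 nats. ✓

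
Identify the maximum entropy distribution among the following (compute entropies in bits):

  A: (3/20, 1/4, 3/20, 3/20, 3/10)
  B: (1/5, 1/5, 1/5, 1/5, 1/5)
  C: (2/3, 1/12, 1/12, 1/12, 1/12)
B

For a discrete distribution over n outcomes, entropy is maximized by the uniform distribution.

Computing entropies:
H(A) = 2.2527 bits
H(B) = 2.3219 bits
H(C) = 1.5850 bits

The uniform distribution (where all probabilities equal 1/5) achieves the maximum entropy of log_2(5) = 2.3219 bits.

Distribution B has the highest entropy.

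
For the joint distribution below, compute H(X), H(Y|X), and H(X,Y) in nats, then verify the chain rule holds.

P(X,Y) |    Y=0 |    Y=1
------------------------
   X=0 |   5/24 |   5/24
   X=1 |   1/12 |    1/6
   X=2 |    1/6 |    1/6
H(X,Y) = 1.7565, H(X) = 1.0776, H(Y|X) = 0.6790 (all in nats)

Chain rule: H(X,Y) = H(X) + H(Y|X)

Left side — joint entropy directly:
H(X,Y) = -Σ p(x,y) log p(x,y) = 1.7565 nats

Right side — compute H(Y|X) from the conditional distributions:
P(X) = (5/12, 1/4, 1/3), so H(X) = 1.0776 nats
H(Y|X) = Σ_x P(X=x) · H(Y|X=x):
  P(Y|X=0) = (1/2, 1/2), H(Y|X=0) = 0.6931, weight P(X=0) = 5/12
  P(Y|X=1) = (1/3, 2/3), H(Y|X=1) = 0.6365, weight P(X=1) = 1/4
  P(Y|X=2) = (1/2, 1/2), H(Y|X=2) = 0.6931, weight P(X=2) = 1/3
H(Y|X) = 0.6790 nats

H(X) + H(Y|X) = 1.0776 + 0.6790 = 1.7565 nats

Both sides equal 1.7565 nats. ✓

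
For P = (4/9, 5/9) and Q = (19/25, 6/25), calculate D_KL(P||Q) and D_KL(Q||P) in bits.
D_KL(P||Q) = 0.3287, D_KL(Q||P) = 0.2976

KL divergence is not symmetric: D_KL(P||Q) ≠ D_KL(Q||P) in general.

D_KL(P||Q) = 0.3287 bits
D_KL(Q||P) = 0.2976 bits

No, they are not equal!

This asymmetry is why KL divergence is not a true distance metric.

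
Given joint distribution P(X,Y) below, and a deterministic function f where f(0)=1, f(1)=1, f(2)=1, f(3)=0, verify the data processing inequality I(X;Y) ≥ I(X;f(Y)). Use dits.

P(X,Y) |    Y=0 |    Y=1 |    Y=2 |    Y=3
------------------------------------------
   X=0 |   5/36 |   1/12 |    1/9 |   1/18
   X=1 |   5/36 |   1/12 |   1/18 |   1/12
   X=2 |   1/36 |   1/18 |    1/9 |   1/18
I(X;Y) = 0.0229, I(X;f(Y)) = 0.0024, inequality holds: 0.0229 ≥ 0.0024

Data Processing Inequality: For any Markov chain X → Y → Z, we have I(X;Y) ≥ I(X;Z).

Here Z = f(Y) is a deterministic function of Y, forming X → Y → Z.

Original I(X;Y) = 0.0229 dits

After applying f:
P(X,Z) where Z=f(Y):
- P(X,Z=0) = P(X,Y=3)
- P(X,Z=1) = P(X,Y=0) + P(X,Y=1) + P(X,Y=2)

I(X;Z) = I(X;f(Y)) = 0.0024 dits

Verification: 0.0229 ≥ 0.0024 ✓

Information cannot be created by processing; the function f can only lose information about X.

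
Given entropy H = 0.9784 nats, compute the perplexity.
2.6602

Perplexity is e^H (or exp(H) for natural log).

H = 0.9784 nats
Perplexity = e^0.9784 = 2.6602

Interpretation: The model's uncertainty is equivalent to choosing uniformly among 2.7 options.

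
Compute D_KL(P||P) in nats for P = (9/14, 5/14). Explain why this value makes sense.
0.0000 nats

KL divergence satisfies the Gibbs inequality: D_KL(P||Q) ≥ 0 for all distributions P, Q.

D_KL(P||Q) = Σ p(x) log(p(x)/q(x))
Each term is p(x) × log_e(p(x)/p(x)) = p(x) × log_e(1) = 0, so the sum is 0.
D_KL(P||Q) = 0.0000 nats

When P = Q, the KL divergence is exactly 0, as there is no 'divergence' between identical distributions.

This non-negativity is a fundamental property: relative entropy cannot be negative because it measures how different Q is from P.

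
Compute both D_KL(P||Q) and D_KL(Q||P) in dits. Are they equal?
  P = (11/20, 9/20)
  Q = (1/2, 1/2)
D_KL(P||Q) = 0.0022, D_KL(Q||P) = 0.0022

KL divergence is not symmetric: D_KL(P||Q) ≠ D_KL(Q||P) in general.

D_KL(P||Q) = 0.0022 dits
D_KL(Q||P) = 0.0022 dits

In this case they happen to be equal (to 4 decimal places).

This asymmetry is why KL divergence is not a true distance metric.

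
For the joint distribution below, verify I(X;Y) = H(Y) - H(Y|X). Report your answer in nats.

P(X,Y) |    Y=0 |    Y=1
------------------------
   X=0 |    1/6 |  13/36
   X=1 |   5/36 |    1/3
I(X;Y) = 0.0003 nats

Mutual information has multiple equivalent forms:
- I(X;Y) = H(X) - H(X|Y)
- I(X;Y) = H(Y) - H(Y|X)
- I(X;Y) = H(X) + H(Y) - H(X,Y)

Computing all quantities:
H(X) = 0.6916, H(Y) = 0.6155, H(X,Y) = 1.3068
H(X|Y) = 0.6913, H(Y|X) = 0.6152

Verification:
H(X) - H(X|Y) = 0.6916 - 0.6913 = 0.0003
H(Y) - H(Y|X) = 0.6155 - 0.6152 = 0.0003
H(X) + H(Y) - H(X,Y) = 0.6916 + 0.6155 - 1.3068 = 0.0003

All forms give I(X;Y) = 0.0003 nats. ✓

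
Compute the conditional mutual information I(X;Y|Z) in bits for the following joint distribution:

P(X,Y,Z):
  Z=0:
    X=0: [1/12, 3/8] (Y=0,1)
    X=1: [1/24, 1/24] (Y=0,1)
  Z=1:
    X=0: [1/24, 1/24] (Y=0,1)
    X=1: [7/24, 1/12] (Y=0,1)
0.0428 bits

Conditional mutual information: I(X;Y|Z) = H(X|Z) + H(Y|Z) - H(X,Y|Z)

H(Z) = 0.9950
H(X,Z) = 1.6440 → H(X|Z) = 0.6490
H(Y,Z) = 1.8046 → H(Y|Z) = 0.8096
H(X,Y,Z) = 2.4108 → H(X,Y|Z) = 1.4158

I(X;Y|Z) = 0.6490 + 0.8096 - 1.4158 = 0.0428 bits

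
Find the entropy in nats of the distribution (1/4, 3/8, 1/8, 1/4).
1.3209 nats

Shannon entropy is H(X) = -Σ p(x) log p(x).

For P = (1/4, 3/8, 1/8, 1/4):
H = -1/4 × log_e(1/4) -3/8 × log_e(3/8) -1/8 × log_e(1/8) -1/4 × log_e(1/4)
H = 1.3209 nats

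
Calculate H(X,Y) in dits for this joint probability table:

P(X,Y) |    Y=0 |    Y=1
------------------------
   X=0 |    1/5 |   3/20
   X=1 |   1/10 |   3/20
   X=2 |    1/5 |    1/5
0.7666 dits

Joint entropy is H(X,Y) = -Σ_{x,y} p(x,y) log p(x,y).

Summing over all non-zero entries:
H(X,Y) = -[1/5·log_10(1/5) + 3/20·log_10(3/20) + 1/10·log_10(1/10) + 3/20·log_10(3/20) + 1/5·log_10(1/5) + 1/5·log_10(1/5)]
H(X,Y) = 0.7666 dits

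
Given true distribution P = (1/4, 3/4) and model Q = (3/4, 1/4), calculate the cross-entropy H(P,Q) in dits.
0.4828 dits

Cross-entropy: H(P,Q) = -Σ p(x) log q(x)

Alternatively: H(P,Q) = H(P) + D_KL(P||Q)
H(P) = 0.2442 dits
D_KL(P||Q) = 0.2386 dits

H(P,Q) = 0.2442 + 0.2386 = 0.4828 dits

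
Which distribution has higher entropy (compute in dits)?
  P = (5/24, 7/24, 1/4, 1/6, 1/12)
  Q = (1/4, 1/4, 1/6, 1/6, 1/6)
Q

Computing entropies in dits:
H(P) = 0.6681
H(Q) = 0.6901

Distribution Q has higher entropy.

Intuition: The distribution closer to uniform (more spread out) has higher entropy.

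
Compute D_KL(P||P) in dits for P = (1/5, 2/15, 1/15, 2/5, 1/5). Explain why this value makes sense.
0.0000 dits

KL divergence satisfies the Gibbs inequality: D_KL(P||Q) ≥ 0 for all distributions P, Q.

D_KL(P||Q) = Σ p(x) log(p(x)/q(x))
Each term is p(x) × log_10(p(x)/p(x)) = p(x) × log_10(1) = 0, so the sum is 0.
D_KL(P||Q) = 0.0000 dits

When P = Q, the KL divergence is exactly 0, as there is no 'divergence' between identical distributions.

This non-negativity is a fundamental property: relative entropy cannot be negative because it measures how different Q is from P.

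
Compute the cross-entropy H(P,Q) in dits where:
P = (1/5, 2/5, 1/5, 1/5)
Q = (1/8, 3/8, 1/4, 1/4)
0.5918 dits

Cross-entropy: H(P,Q) = -Σ p(x) log q(x)

Alternatively: H(P,Q) = H(P) + D_KL(P||Q)
H(P) = 0.5786 dits
D_KL(P||Q) = 0.0133 dits

H(P,Q) = 0.5786 + 0.0133 = 0.5918 dits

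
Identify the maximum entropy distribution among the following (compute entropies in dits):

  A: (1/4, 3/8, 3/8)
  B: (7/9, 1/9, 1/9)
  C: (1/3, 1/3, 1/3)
C

For a discrete distribution over n outcomes, entropy is maximized by the uniform distribution.

Computing entropies:
H(A) = 0.4700 dits
H(B) = 0.2969 dits
H(C) = 0.4771 dits

The uniform distribution (where all probabilities equal 1/3) achieves the maximum entropy of log_10(3) = 0.4771 dits.

Distribution C has the highest entropy.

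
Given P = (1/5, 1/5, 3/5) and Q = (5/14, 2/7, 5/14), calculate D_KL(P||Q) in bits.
0.1789 bits

KL divergence: D_KL(P||Q) = Σ p(x) log(p(x)/q(x))

Computing term by term:
  x=0: 1/5 × log_2[(1/5)/(5/14)] = 1/5 × -0.8365 = -0.1673
  x=1: 1/5 × log_2[(1/5)/(2/7)] = 1/5 × -0.5146 = -0.1029
  x=2: 3/5 × log_2[(3/5)/(5/14)] = 3/5 × 0.7485 = 0.4491

D_KL(P||Q) = 0.1789 bits

Note: KL divergence is always non-negative and equals 0 iff P = Q.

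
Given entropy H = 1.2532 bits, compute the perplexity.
2.3837

Perplexity is 2^H (or exp(H) for natural log).

H = 1.2532 bits
Perplexity = 2^1.2532 = 2.3837

Interpretation: The model's uncertainty is equivalent to choosing uniformly among 2.4 options.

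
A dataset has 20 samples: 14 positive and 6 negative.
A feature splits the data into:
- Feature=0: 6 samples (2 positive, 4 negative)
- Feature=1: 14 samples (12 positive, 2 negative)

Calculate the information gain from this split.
0.1916 bits

Information Gain = H(Y) - H(Y|Feature)

Before split:
P(positive) = 14/20 = 0.7000
H(Y) = 0.8813 bits

After split:
Feature=0: H = 0.9183 bits (weight = 6/20)
Feature=1: H = 0.5917 bits (weight = 14/20)
H(Y|Feature) = (6/20)×0.9183 + (14/20)×0.5917 = 0.6897 bits

Information Gain = 0.8813 - 0.6897 = 0.1916 bits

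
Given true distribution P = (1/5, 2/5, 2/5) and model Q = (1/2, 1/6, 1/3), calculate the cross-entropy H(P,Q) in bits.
1.8680 bits

Cross-entropy: H(P,Q) = -Σ p(x) log q(x)

Alternatively: H(P,Q) = H(P) + D_KL(P||Q)
H(P) = 1.5219 bits
D_KL(P||Q) = 0.3460 bits

H(P,Q) = 1.5219 + 0.3460 = 1.8680 bits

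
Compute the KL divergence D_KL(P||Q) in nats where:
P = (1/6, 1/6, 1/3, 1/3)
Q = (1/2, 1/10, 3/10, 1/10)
0.3385 nats

KL divergence: D_KL(P||Q) = Σ p(x) log(p(x)/q(x))

Computing term by term:
  x=0: 1/6 × log_e[(1/6)/(1/2)] = 1/6 × -1.0986 = -0.1831
  x=1: 1/6 × log_e[(1/6)/(1/10)] = 1/6 × 0.5108 = 0.0851
  x=2: 1/3 × log_e[(1/3)/(3/10)] = 1/3 × 0.1054 = 0.0351
  x=3: 1/3 × log_e[(1/3)/(1/10)] = 1/3 × 1.2040 = 0.4013

D_KL(P||Q) = 0.3385 nats

Note: KL divergence is always non-negative and equals 0 iff P = Q.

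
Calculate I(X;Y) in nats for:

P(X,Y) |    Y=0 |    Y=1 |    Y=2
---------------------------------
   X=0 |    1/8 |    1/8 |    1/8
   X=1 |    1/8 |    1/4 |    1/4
0.0109 nats

Mutual information: I(X;Y) = H(X) + H(Y) - H(X,Y)

Marginals:
P(X) = (3/8, 5/8), H(X) = 0.6616 nats
P(Y) = (1/4, 3/8, 3/8), H(Y) = 1.0822 nats

Joint entropy: H(X,Y) = 1.7329 nats

I(X;Y) = 0.6616 + 1.0822 - 1.7329 = 0.0109 nats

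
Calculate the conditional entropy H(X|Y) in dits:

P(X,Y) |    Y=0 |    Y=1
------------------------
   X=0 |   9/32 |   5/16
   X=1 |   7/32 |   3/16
0.2925 dits

Using the chain rule: H(X|Y) = H(X,Y) - H(Y)

First, compute H(X,Y) = 0.5935 dits

Marginal P(Y) = (1/2, 1/2)
H(Y) = 0.3010 dits

H(X|Y) = H(X,Y) - H(Y) = 0.5935 - 0.3010 = 0.2925 dits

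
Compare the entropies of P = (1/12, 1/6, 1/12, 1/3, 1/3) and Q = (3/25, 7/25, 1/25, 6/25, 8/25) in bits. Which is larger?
Q

Computing entropies in bits:
H(P) = 2.0850
H(Q) = 2.0872

Distribution Q has higher entropy.

Intuition: The distribution closer to uniform (more spread out) has higher entropy.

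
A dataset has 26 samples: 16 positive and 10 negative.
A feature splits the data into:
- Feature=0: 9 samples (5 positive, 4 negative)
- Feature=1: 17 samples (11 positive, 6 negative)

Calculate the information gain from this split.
0.0057 bits

Information Gain = H(Y) - H(Y|Feature)

Before split:
P(positive) = 16/26 = 0.6154
H(Y) = 0.9612 bits

After split:
Feature=0: H = 0.9911 bits (weight = 9/26)
Feature=1: H = 0.9367 bits (weight = 17/26)
H(Y|Feature) = (9/26)×0.9911 + (17/26)×0.9367 = 0.9555 bits

Information Gain = 0.9612 - 0.9555 = 0.0057 bits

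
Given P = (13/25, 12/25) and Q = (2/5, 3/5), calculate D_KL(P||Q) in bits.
0.0423 bits

KL divergence: D_KL(P||Q) = Σ p(x) log(p(x)/q(x))

Computing term by term:
  x=0: 13/25 × log_2[(13/25)/(2/5)] = 13/25 × 0.3785 = 0.1968
  x=1: 12/25 × log_2[(12/25)/(3/5)] = 12/25 × -0.3219 = -0.1545

D_KL(P||Q) = 0.0423 bits

Note: KL divergence is always non-negative and equals 0 iff P = Q.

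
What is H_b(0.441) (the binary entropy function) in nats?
0.6862 nats

The binary entropy function is:
H(p) = -p log(p) - (1-p) log(1-p)

H(0.441) = -0.441 × log_e(0.441) - 0.559 × log_e(0.559)
H(0.441) = 0.6862 nats

Note: Binary entropy is maximized at p=0.5 (H=1 bit) and minimized at p=0 or p=1 (H=0).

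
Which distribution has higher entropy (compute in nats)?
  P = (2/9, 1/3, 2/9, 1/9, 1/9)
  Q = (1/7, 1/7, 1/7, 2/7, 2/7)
Q

Computing entropies in nats:
H(P) = 1.5230
H(Q) = 1.5498

Distribution Q has higher entropy.

Intuition: The distribution closer to uniform (more spread out) has higher entropy.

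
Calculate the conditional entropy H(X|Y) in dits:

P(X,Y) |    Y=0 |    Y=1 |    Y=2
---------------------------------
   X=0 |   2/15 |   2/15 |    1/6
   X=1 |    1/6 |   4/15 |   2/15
0.2896 dits

Using the chain rule: H(X|Y) = H(X,Y) - H(Y)

First, compute H(X,Y) = 0.7625 dits

Marginal P(Y) = (3/10, 2/5, 3/10)
H(Y) = 0.4729 dits

H(X|Y) = H(X,Y) - H(Y) = 0.7625 - 0.4729 = 0.2896 dits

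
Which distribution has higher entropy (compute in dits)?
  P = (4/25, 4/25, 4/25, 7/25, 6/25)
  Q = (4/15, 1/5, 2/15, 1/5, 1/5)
Q

Computing entropies in dits:
H(P) = 0.6856
H(Q) = 0.6891

Distribution Q has higher entropy.

Intuition: The distribution closer to uniform (more spread out) has higher entropy.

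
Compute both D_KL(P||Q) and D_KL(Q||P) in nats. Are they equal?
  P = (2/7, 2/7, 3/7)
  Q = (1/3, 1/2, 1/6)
D_KL(P||Q) = 0.2008, D_KL(Q||P) = 0.1738

KL divergence is not symmetric: D_KL(P||Q) ≠ D_KL(Q||P) in general.

D_KL(P||Q) = 0.2008 nats
D_KL(Q||P) = 0.1738 nats

No, they are not equal!

This asymmetry is why KL divergence is not a true distance metric.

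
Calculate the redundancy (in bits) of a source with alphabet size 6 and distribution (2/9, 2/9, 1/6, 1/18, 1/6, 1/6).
0.0964 bits

Redundancy measures how far a source is from maximum entropy:
R = H_max - H(X)

Maximum entropy for 6 symbols: H_max = log_2(6) = 2.5850 bits
Actual entropy: H(X) = 2.4886 bits
Redundancy: R = 2.5850 - 2.4886 = 0.0964 bits

This redundancy represents potential for compression: the source could be compressed by 0.0964 bits per symbol.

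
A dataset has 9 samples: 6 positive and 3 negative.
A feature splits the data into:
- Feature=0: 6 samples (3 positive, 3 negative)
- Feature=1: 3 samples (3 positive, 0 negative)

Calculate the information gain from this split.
0.2516 bits

Information Gain = H(Y) - H(Y|Feature)

Before split:
P(positive) = 6/9 = 0.6667
H(Y) = 0.9183 bits

After split:
Feature=0: H = 1.0000 bits (weight = 6/9)
Feature=1: H = 0.0000 bits (weight = 3/9)
H(Y|Feature) = (6/9)×1.0000 + (3/9)×0.0000 = 0.6667 bits

Information Gain = 0.9183 - 0.6667 = 0.2516 bits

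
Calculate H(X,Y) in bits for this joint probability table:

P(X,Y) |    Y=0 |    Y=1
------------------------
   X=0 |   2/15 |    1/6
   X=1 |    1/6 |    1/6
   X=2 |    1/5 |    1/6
2.5753 bits

Joint entropy is H(X,Y) = -Σ_{x,y} p(x,y) log p(x,y).

Summing over all non-zero entries:
H(X,Y) = -[2/15·log_2(2/15) + 1/6·log_2(1/6) + 1/6·log_2(1/6) + 1/6·log_2(1/6) + 1/5·log_2(1/5) + 1/6·log_2(1/6)]
H(X,Y) = 2.5753 bits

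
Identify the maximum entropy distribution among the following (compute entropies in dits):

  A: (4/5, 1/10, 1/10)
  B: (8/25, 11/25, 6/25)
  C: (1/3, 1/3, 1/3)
C

For a discrete distribution over n outcomes, entropy is maximized by the uniform distribution.

Computing entropies:
H(A) = 0.2775 dits
H(B) = 0.4640 dits
H(C) = 0.4771 dits

The uniform distribution (where all probabilities equal 1/3) achieves the maximum entropy of log_10(3) = 0.4771 dits.

Distribution C has the highest entropy.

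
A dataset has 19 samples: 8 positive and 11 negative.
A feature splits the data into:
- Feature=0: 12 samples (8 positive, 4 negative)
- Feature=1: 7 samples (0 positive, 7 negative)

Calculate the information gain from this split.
0.4020 bits

Information Gain = H(Y) - H(Y|Feature)

Before split:
P(positive) = 8/19 = 0.4211
H(Y) = 0.9819 bits

After split:
Feature=0: H = 0.9183 bits (weight = 12/19)
Feature=1: H = 0.0000 bits (weight = 7/19)
H(Y|Feature) = (12/19)×0.9183 + (7/19)×0.0000 = 0.5800 bits

Information Gain = 0.9819 - 0.5800 = 0.4020 bits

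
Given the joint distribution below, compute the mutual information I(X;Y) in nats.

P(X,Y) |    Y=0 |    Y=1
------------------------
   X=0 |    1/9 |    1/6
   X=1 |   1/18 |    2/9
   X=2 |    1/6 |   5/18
0.0165 nats

Mutual information: I(X;Y) = H(X) + H(Y) - H(X,Y)

Marginals:
P(X) = (5/18, 5/18, 4/9), H(X) = 1.0720 nats
P(Y) = (1/3, 2/3), H(Y) = 0.6365 nats

Joint entropy: H(X,Y) = 1.6920 nats

I(X;Y) = 1.0720 + 0.6365 - 1.6920 = 0.0165 nats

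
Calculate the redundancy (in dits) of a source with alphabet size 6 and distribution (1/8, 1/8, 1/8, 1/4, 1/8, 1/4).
0.0256 dits

Redundancy measures how far a source is from maximum entropy:
R = H_max - H(X)

Maximum entropy for 6 symbols: H_max = log_10(6) = 0.7782 dits
Actual entropy: H(X) = 0.7526 dits
Redundancy: R = 0.7782 - 0.7526 = 0.0256 dits

This redundancy represents potential for compression: the source could be compressed by 0.0256 dits per symbol.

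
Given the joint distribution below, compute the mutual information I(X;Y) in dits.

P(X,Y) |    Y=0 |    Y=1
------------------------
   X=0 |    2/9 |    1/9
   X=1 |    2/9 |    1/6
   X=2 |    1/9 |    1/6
0.0097 dits

Mutual information: I(X;Y) = H(X) + H(Y) - H(X,Y)

Marginals:
P(X) = (1/3, 7/18, 5/18), H(X) = 0.4731 dits
P(Y) = (5/9, 4/9), H(Y) = 0.2983 dits

Joint entropy: H(X,Y) = 0.7618 dits

I(X;Y) = 0.4731 + 0.2983 - 0.7618 = 0.0097 dits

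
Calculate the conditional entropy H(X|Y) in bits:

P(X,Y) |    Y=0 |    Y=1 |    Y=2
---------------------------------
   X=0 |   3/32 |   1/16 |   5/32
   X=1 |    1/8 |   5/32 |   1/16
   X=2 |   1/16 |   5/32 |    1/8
1.5006 bits

Using the chain rule: H(X|Y) = H(X,Y) - H(Y)

First, compute H(X,Y) = 3.0755 bits

Marginal P(Y) = (9/32, 3/8, 11/32)
H(Y) = 1.5749 bits

H(X|Y) = H(X,Y) - H(Y) = 3.0755 - 1.5749 = 1.5006 bits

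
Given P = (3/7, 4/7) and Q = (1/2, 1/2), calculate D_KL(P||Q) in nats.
0.0102 nats

KL divergence: D_KL(P||Q) = Σ p(x) log(p(x)/q(x))

Computing term by term:
  x=0: 3/7 × log_e[(3/7)/(1/2)] = 3/7 × -0.1542 = -0.0661
  x=1: 4/7 × log_e[(4/7)/(1/2)] = 4/7 × 0.1335 = 0.0763

D_KL(P||Q) = 0.0102 nats

Note: KL divergence is always non-negative and equals 0 iff P = Q.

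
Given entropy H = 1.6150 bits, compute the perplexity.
3.0631

Perplexity is 2^H (or exp(H) for natural log).

H = 1.6150 bits
Perplexity = 2^1.6150 = 3.0631

Interpretation: The model's uncertainty is equivalent to choosing uniformly among 3.1 options.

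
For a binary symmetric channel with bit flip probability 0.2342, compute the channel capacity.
0.2147 bits

For a binary symmetric channel (BSC) with error probability p:
Capacity C = 1 - H(p) bits per symbol

where H(p) = -p log₂(p) - (1-p) log₂(1-p) is the binary entropy function.

H(0.2342) = 0.7853 bits
C = 1 - 0.7853 = 0.2147 bits per symbol

This means we can reliably transmit up to 0.2147 bits of information per channel use.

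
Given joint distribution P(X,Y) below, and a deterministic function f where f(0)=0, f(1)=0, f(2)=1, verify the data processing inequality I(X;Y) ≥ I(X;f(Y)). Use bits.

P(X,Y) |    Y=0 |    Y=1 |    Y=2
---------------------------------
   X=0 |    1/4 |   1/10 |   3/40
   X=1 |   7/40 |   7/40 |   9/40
I(X;Y) = 0.0649, I(X;f(Y)) = 0.0403, inequality holds: 0.0649 ≥ 0.0403

Data Processing Inequality: For any Markov chain X → Y → Z, we have I(X;Y) ≥ I(X;Z).

Here Z = f(Y) is a deterministic function of Y, forming X → Y → Z.

Original I(X;Y) = 0.0649 bits

After applying f:
P(X,Z) where Z=f(Y):
- P(X,Z=0) = P(X,Y=0) + P(X,Y=1)
- P(X,Z=1) = P(X,Y=2)

I(X;Z) = I(X;f(Y)) = 0.0403 bits

Verification: 0.0649 ≥ 0.0403 ✓

Information cannot be created by processing; the function f can only lose information about X.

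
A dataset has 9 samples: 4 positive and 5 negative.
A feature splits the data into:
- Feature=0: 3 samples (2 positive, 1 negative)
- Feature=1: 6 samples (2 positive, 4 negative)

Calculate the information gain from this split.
0.0728 bits

Information Gain = H(Y) - H(Y|Feature)

Before split:
P(positive) = 4/9 = 0.4444
H(Y) = 0.9911 bits

After split:
Feature=0: H = 0.9183 bits (weight = 3/9)
Feature=1: H = 0.9183 bits (weight = 6/9)
H(Y|Feature) = (3/9)×0.9183 + (6/9)×0.9183 = 0.9183 bits

Information Gain = 0.9911 - 0.9183 = 0.0728 bits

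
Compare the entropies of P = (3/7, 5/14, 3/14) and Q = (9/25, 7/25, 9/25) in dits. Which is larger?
Q

Computing entropies in dits:
H(P) = 0.4608
H(Q) = 0.4743

Distribution Q has higher entropy.

Intuition: The distribution closer to uniform (more spread out) has higher entropy.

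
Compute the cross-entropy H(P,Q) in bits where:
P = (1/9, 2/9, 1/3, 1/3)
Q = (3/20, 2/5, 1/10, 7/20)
2.2100 bits

Cross-entropy: H(P,Q) = -Σ p(x) log q(x)

Alternatively: H(P,Q) = H(P) + D_KL(P||Q)
H(P) = 1.8911 bits
D_KL(P||Q) = 0.3190 bits

H(P,Q) = 1.8911 + 0.3190 = 2.2100 bits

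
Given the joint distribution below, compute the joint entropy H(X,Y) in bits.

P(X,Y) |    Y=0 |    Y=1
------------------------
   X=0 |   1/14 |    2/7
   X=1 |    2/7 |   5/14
1.8352 bits

Joint entropy is H(X,Y) = -Σ_{x,y} p(x,y) log p(x,y).

Summing over all non-zero entries:
H(X,Y) = -[1/14·log_2(1/14) + 2/7·log_2(2/7) + 2/7·log_2(2/7) + 5/14·log_2(5/14)]
H(X,Y) = 1.8352 bits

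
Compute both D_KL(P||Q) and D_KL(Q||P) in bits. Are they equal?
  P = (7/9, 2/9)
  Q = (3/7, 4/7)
D_KL(P||Q) = 0.3660, D_KL(Q||P) = 0.4101

KL divergence is not symmetric: D_KL(P||Q) ≠ D_KL(Q||P) in general.

D_KL(P||Q) = 0.3660 bits
D_KL(Q||P) = 0.4101 bits

No, they are not equal!

This asymmetry is why KL divergence is not a true distance metric.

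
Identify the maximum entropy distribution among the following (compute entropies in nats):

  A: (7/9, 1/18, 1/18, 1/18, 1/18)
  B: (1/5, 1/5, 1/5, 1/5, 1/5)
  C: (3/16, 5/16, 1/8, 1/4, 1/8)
B

For a discrete distribution over n outcomes, entropy is maximized by the uniform distribution.

Computing entropies:
H(A) = 0.8378 nats
H(B) = 1.6094 nats
H(C) = 1.5438 nats

The uniform distribution (where all probabilities equal 1/5) achieves the maximum entropy of log_e(5) = 1.6094 nats.

Distribution B has the highest entropy.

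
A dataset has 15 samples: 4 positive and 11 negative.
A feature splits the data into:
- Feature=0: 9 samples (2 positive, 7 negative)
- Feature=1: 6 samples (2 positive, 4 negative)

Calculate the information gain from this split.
0.0108 bits

Information Gain = H(Y) - H(Y|Feature)

Before split:
P(positive) = 4/15 = 0.2667
H(Y) = 0.8366 bits

After split:
Feature=0: H = 0.7642 bits (weight = 9/15)
Feature=1: H = 0.9183 bits (weight = 6/15)
H(Y|Feature) = (9/15)×0.7642 + (6/15)×0.9183 = 0.8258 bits

Information Gain = 0.8366 - 0.8258 = 0.0108 bits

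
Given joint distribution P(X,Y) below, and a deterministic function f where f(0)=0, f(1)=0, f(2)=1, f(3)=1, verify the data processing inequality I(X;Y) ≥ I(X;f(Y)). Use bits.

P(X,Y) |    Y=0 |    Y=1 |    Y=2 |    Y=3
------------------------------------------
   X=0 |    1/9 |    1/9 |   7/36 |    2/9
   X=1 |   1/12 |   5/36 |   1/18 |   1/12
I(X;Y) = 0.0549, I(X;f(Y)) = 0.0484, inequality holds: 0.0549 ≥ 0.0484

Data Processing Inequality: For any Markov chain X → Y → Z, we have I(X;Y) ≥ I(X;Z).

Here Z = f(Y) is a deterministic function of Y, forming X → Y → Z.

Original I(X;Y) = 0.0549 bits

After applying f:
P(X,Z) where Z=f(Y):
- P(X,Z=0) = P(X,Y=0) + P(X,Y=1)
- P(X,Z=1) = P(X,Y=2) + P(X,Y=3)

I(X;Z) = I(X;f(Y)) = 0.0484 bits

Verification: 0.0549 ≥ 0.0484 ✓

Information cannot be created by processing; the function f can only lose information about X.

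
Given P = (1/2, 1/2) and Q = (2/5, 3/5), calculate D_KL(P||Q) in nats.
0.0204 nats

KL divergence: D_KL(P||Q) = Σ p(x) log(p(x)/q(x))

Computing term by term:
  x=0: 1/2 × log_e[(1/2)/(2/5)] = 1/2 × 0.2231 = 0.1116
  x=1: 1/2 × log_e[(1/2)/(3/5)] = 1/2 × -0.1823 = -0.0912

D_KL(P||Q) = 0.0204 nats

Note: KL divergence is always non-negative and equals 0 iff P = Q.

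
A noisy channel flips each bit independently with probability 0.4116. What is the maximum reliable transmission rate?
0.0227 bits

For a binary symmetric channel (BSC) with error probability p:
Capacity C = 1 - H(p) bits per symbol

where H(p) = -p log₂(p) - (1-p) log₂(1-p) is the binary entropy function.

H(0.4116) = 0.9773 bits
C = 1 - 0.9773 = 0.0227 bits per symbol

This means we can reliably transmit up to 0.0227 bits of information per channel use.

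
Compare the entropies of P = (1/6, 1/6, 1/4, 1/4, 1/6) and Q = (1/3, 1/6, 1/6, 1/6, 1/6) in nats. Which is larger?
P

Computing entropies in nats:
H(P) = 1.5890
H(Q) = 1.5607

Distribution P has higher entropy.

Intuition: The distribution closer to uniform (more spread out) has higher entropy.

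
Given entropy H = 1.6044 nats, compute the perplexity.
4.9749

Perplexity is e^H (or exp(H) for natural log).

H = 1.6044 nats
Perplexity = e^1.6044 = 4.9749

Interpretation: The model's uncertainty is equivalent to choosing uniformly among 5.0 options.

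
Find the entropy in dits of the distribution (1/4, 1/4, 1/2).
0.4515 dits

Shannon entropy is H(X) = -Σ p(x) log p(x).

For P = (1/4, 1/4, 1/2):
H = -1/4 × log_10(1/4) -1/4 × log_10(1/4) -1/2 × log_10(1/2)
H = 0.4515 dits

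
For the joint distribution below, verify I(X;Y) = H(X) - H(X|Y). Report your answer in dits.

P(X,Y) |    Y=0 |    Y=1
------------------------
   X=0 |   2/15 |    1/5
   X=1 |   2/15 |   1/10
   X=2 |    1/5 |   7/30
I(X;Y) = 0.0035 dits

Mutual information has multiple equivalent forms:
- I(X;Y) = H(X) - H(X|Y)
- I(X;Y) = H(Y) - H(Y|X)
- I(X;Y) = H(X) + H(Y) - H(X,Y)

Computing all quantities:
H(X) = 0.4639, H(Y) = 0.3001, H(X,Y) = 0.7604
H(X|Y) = 0.4603, H(Y|X) = 0.2965

Verification:
H(X) - H(X|Y) = 0.4639 - 0.4603 = 0.0035
H(Y) - H(Y|X) = 0.3001 - 0.2965 = 0.0035
H(X) + H(Y) - H(X,Y) = 0.4639 + 0.3001 - 0.7604 = 0.0035

All forms give I(X;Y) = 0.0035 dits. ✓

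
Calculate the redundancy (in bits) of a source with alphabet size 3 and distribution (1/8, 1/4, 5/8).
0.2862 bits

Redundancy measures how far a source is from maximum entropy:
R = H_max - H(X)

Maximum entropy for 3 symbols: H_max = log_2(3) = 1.5850 bits
Actual entropy: H(X) = 1.2988 bits
Redundancy: R = 1.5850 - 1.2988 = 0.2862 bits

This redundancy represents potential for compression: the source could be compressed by 0.2862 bits per symbol.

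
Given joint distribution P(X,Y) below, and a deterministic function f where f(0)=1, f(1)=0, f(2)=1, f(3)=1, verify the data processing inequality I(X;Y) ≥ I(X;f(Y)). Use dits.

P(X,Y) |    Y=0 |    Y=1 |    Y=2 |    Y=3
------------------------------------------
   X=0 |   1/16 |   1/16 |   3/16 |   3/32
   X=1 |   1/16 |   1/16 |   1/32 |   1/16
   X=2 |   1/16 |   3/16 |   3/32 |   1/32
I(X;Y) = 0.0404, I(X;f(Y)) = 0.0243, inequality holds: 0.0404 ≥ 0.0243

Data Processing Inequality: For any Markov chain X → Y → Z, we have I(X;Y) ≥ I(X;Z).

Here Z = f(Y) is a deterministic function of Y, forming X → Y → Z.

Original I(X;Y) = 0.0404 dits

After applying f:
P(X,Z) where Z=f(Y):
- P(X,Z=0) = P(X,Y=1)
- P(X,Z=1) = P(X,Y=0) + P(X,Y=2) + P(X,Y=3)

I(X;Z) = I(X;f(Y)) = 0.0243 dits

Verification: 0.0404 ≥ 0.0243 ✓

Information cannot be created by processing; the function f can only lose information about X.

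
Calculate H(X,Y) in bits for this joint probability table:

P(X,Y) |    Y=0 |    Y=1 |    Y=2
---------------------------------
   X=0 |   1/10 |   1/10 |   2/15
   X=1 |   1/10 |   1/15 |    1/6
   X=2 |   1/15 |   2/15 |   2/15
3.1111 bits

Joint entropy is H(X,Y) = -Σ_{x,y} p(x,y) log p(x,y).

Summing over all non-zero entries:
H(X,Y) = -[1/10·log_2(1/10) + 1/10·log_2(1/10) + 2/15·log_2(2/15) + 1/10·log_2(1/10) + 1/15·log_2(1/15) + 1/6·log_2(1/6) + 1/15·log_2(1/15) + 2/15·log_2(2/15) + 2/15·log_2(2/15)]
H(X,Y) = 3.1111 bits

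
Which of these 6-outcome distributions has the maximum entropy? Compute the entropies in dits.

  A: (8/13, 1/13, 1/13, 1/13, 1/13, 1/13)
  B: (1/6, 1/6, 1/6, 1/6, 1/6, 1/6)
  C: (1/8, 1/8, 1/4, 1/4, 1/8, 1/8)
B

For a discrete distribution over n outcomes, entropy is maximized by the uniform distribution.

Computing entropies:
H(A) = 0.5582 dits
H(B) = 0.7782 dits
H(C) = 0.7526 dits

The uniform distribution (where all probabilities equal 1/6) achieves the maximum entropy of log_10(6) = 0.7782 dits.

Distribution B has the highest entropy.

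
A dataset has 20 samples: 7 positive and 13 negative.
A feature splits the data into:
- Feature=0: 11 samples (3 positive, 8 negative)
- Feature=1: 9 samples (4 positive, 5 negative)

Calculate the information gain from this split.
0.0231 bits

Information Gain = H(Y) - H(Y|Feature)

Before split:
P(positive) = 7/20 = 0.3500
H(Y) = 0.9341 bits

After split:
Feature=0: H = 0.8454 bits (weight = 11/20)
Feature=1: H = 0.9911 bits (weight = 9/20)
H(Y|Feature) = (11/20)×0.8454 + (9/20)×0.9911 = 0.9109 bits

Information Gain = 0.9341 - 0.9109 = 0.0231 bits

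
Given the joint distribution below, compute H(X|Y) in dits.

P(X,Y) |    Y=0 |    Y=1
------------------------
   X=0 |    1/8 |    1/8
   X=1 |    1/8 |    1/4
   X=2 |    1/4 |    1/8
0.4515 dits

Using the chain rule: H(X|Y) = H(X,Y) - H(Y)

First, compute H(X,Y) = 0.7526 dits

Marginal P(Y) = (1/2, 1/2)
H(Y) = 0.3010 dits

H(X|Y) = H(X,Y) - H(Y) = 0.7526 - 0.3010 = 0.4515 dits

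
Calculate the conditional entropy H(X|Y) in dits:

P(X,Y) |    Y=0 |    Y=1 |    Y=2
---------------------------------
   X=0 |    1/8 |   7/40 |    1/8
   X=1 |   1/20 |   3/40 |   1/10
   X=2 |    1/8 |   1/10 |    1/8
0.4574 dits

Using the chain rule: H(X|Y) = H(X,Y) - H(Y)

First, compute H(X,Y) = 0.9334 dits

Marginal P(Y) = (3/10, 7/20, 7/20)
H(Y) = 0.4760 dits

H(X|Y) = H(X,Y) - H(Y) = 0.9334 - 0.4760 = 0.4574 dits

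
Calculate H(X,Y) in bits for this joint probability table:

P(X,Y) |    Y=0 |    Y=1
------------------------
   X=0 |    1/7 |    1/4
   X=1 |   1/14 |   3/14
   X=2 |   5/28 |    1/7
2.4941 bits

Joint entropy is H(X,Y) = -Σ_{x,y} p(x,y) log p(x,y).

Summing over all non-zero entries:
H(X,Y) = -[1/7·log_2(1/7) + 1/4·log_2(1/4) + 1/14·log_2(1/14) + 3/14·log_2(3/14) + 5/28·log_2(5/28) + 1/7·log_2(1/7)]
H(X,Y) = 2.4941 bits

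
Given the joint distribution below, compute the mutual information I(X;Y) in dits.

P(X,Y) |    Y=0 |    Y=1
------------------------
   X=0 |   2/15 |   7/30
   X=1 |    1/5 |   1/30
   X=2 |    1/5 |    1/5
0.0337 dits

Mutual information: I(X;Y) = H(X) + H(Y) - H(X,Y)

Marginals:
P(X) = (11/30, 7/30, 2/5), H(X) = 0.4664 dits
P(Y) = (8/15, 7/15), H(Y) = 0.3001 dits

Joint entropy: H(X,Y) = 0.7328 dits

I(X;Y) = 0.4664 + 0.3001 - 0.7328 = 0.0337 dits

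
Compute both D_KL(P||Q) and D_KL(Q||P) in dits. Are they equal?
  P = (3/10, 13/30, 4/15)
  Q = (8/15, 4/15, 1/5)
D_KL(P||Q) = 0.0497, D_KL(Q||P) = 0.0521

KL divergence is not symmetric: D_KL(P||Q) ≠ D_KL(Q||P) in general.

D_KL(P||Q) = 0.0497 dits
D_KL(Q||P) = 0.0521 dits

No, they are not equal!

This asymmetry is why KL divergence is not a true distance metric.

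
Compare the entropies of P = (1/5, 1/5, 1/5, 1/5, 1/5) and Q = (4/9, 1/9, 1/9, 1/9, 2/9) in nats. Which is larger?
P

Computing entropies in nats:
H(P) = 1.6094
H(Q) = 1.4271

Distribution P has higher entropy.

Intuition: The distribution closer to uniform (more spread out) has higher entropy.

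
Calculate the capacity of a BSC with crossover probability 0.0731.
0.6226 bits

For a binary symmetric channel (BSC) with error probability p:
Capacity C = 1 - H(p) bits per symbol

where H(p) = -p log₂(p) - (1-p) log₂(1-p) is the binary entropy function.

H(0.0731) = 0.3774 bits
C = 1 - 0.3774 = 0.6226 bits per symbol

This means we can reliably transmit up to 0.6226 bits of information per channel use.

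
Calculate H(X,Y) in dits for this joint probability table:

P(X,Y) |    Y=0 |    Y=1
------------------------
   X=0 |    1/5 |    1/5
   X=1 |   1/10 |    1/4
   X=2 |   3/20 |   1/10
0.7537 dits

Joint entropy is H(X,Y) = -Σ_{x,y} p(x,y) log p(x,y).

Summing over all non-zero entries:
H(X,Y) = -[1/5·log_10(1/5) + 1/5·log_10(1/5) + 1/10·log_10(1/10) + 1/4·log_10(1/4) + 3/20·log_10(3/20) + 1/10·log_10(1/10)]
H(X,Y) = 0.7537 dits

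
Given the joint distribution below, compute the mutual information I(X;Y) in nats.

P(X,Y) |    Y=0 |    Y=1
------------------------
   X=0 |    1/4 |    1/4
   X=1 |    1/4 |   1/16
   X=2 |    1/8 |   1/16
0.0393 nats

Mutual information: I(X;Y) = H(X) + H(Y) - H(X,Y)

Marginals:
P(X) = (1/2, 5/16, 3/16), H(X) = 1.0239 nats
P(Y) = (5/8, 3/8), H(Y) = 0.6616 nats

Joint entropy: H(X,Y) = 1.6462 nats

I(X;Y) = 1.0239 + 0.6616 - 1.6462 = 0.0393 nats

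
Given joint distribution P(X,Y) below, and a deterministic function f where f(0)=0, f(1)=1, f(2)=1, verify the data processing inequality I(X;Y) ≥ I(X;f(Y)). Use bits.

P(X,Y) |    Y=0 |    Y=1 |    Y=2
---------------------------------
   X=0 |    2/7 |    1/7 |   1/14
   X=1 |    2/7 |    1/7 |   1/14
I(X;Y) = 0.0000, I(X;f(Y)) = 0.0000, inequality holds: 0.0000 ≥ 0.0000

Data Processing Inequality: For any Markov chain X → Y → Z, we have I(X;Y) ≥ I(X;Z).

Here Z = f(Y) is a deterministic function of Y, forming X → Y → Z.

Original I(X;Y) = 0.0000 bits

After applying f:
P(X,Z) where Z=f(Y):
- P(X,Z=0) = P(X,Y=0)
- P(X,Z=1) = P(X,Y=1) + P(X,Y=2)

I(X;Z) = I(X;f(Y)) = 0.0000 bits

Verification: 0.0000 ≥ 0.0000 ✓

Information cannot be created by processing; the function f can only lose information about X.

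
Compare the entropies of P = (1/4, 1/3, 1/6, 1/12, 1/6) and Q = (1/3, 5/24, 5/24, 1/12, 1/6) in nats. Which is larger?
Q

Computing entropies in nats:
H(P) = 1.5171
H(Q) = 1.5255

Distribution Q has higher entropy.

Intuition: The distribution closer to uniform (more spread out) has higher entropy.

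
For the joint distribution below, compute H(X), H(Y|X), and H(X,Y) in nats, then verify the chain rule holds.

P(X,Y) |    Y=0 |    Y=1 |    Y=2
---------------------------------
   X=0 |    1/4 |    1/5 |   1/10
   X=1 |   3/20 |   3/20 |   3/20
H(X,Y) = 1.7524, H(X) = 0.6881, H(Y|X) = 1.0643 (all in nats)

Chain rule: H(X,Y) = H(X) + H(Y|X)

Left side — joint entropy directly:
H(X,Y) = -Σ p(x,y) log p(x,y) = 1.7524 nats

Right side — compute H(Y|X) from the conditional distributions:
P(X) = (11/20, 9/20), so H(X) = 0.6881 nats
H(Y|X) = Σ_x P(X=x) · H(Y|X=x):
  P(Y|X=0) = (5/11, 4/11, 2/11), H(Y|X=0) = 1.0362, weight P(X=0) = 11/20
  P(Y|X=1) = (1/3, 1/3, 1/3), H(Y|X=1) = 1.0986, weight P(X=1) = 9/20
H(Y|X) = 1.0643 nats

H(X) + H(Y|X) = 0.6881 + 1.0643 = 1.7524 nats

Both sides equal 1.7524 nats. ✓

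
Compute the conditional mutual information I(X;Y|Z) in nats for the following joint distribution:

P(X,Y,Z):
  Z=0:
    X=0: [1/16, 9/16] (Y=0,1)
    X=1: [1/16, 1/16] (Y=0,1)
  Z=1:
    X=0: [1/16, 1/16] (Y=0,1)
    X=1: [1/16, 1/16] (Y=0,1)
0.0481 nats

Conditional mutual information: I(X;Y|Z) = H(X|Z) + H(Y|Z) - H(X,Y|Z)

H(Z) = 0.5623
H(X,Z) = 1.0735 → H(X|Z) = 0.5112
H(Y,Z) = 1.0735 → H(Y|Z) = 0.5112
H(X,Y,Z) = 1.5366 → H(X,Y|Z) = 0.9743

I(X;Y|Z) = 0.5112 + 0.5112 - 0.9743 = 0.0481 nats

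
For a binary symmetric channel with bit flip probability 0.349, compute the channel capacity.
0.0668 bits

For a binary symmetric channel (BSC) with error probability p:
Capacity C = 1 - H(p) bits per symbol

where H(p) = -p log₂(p) - (1-p) log₂(1-p) is the binary entropy function.

H(0.349) = 0.9332 bits
C = 1 - 0.9332 = 0.0668 bits per symbol

This means we can reliably transmit up to 0.0668 bits of information per channel use.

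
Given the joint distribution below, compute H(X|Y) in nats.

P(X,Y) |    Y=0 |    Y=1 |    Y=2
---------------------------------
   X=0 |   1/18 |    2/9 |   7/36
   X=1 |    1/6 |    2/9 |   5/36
0.6594 nats

Using the chain rule: H(X|Y) = H(X,Y) - H(Y)

First, compute H(X,Y) = 1.7203 nats

Marginal P(Y) = (2/9, 4/9, 1/3)
H(Y) = 1.0609 nats

H(X|Y) = H(X,Y) - H(Y) = 1.7203 - 1.0609 = 0.6594 nats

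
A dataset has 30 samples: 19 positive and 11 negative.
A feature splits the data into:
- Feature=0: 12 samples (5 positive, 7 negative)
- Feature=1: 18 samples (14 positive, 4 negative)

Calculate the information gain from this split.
0.0976 bits

Information Gain = H(Y) - H(Y|Feature)

Before split:
P(positive) = 19/30 = 0.6333
H(Y) = 0.9481 bits

After split:
Feature=0: H = 0.9799 bits (weight = 12/30)
Feature=1: H = 0.7642 bits (weight = 18/30)
H(Y|Feature) = (12/30)×0.9799 + (18/30)×0.7642 = 0.8505 bits

Information Gain = 0.9481 - 0.8505 = 0.0976 bits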